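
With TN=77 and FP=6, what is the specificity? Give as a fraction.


Specificity = TN / (TN + FP) = 77 / 83 = 77/83.

77/83


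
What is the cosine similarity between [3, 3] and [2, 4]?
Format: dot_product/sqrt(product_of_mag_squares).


dot = 18. |a|^2 = 18, |b|^2 = 20. cos = 18/sqrt(360).

18/sqrt(360)


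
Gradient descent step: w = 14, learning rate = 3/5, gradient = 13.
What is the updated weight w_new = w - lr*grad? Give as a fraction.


w_new = 14 - 3/5 * 13 = 14 - 39/5 = 31/5.

31/5


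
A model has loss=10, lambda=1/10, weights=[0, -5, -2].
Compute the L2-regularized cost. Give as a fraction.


L2 sq norm = sum(w^2) = 29. J = 10 + 1/10 * 29 = 129/10.

129/10


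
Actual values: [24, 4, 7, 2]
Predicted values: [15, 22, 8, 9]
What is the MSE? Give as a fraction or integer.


MSE = (1/4) * ((24-15)^2=81 + (4-22)^2=324 + (7-8)^2=1 + (2-9)^2=49). Sum = 455. MSE = 455/4.

455/4


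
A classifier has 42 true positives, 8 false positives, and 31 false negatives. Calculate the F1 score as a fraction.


Precision = 42/50 = 21/25. Recall = 42/73 = 42/73. F1 = 2*P*R/(P+R) = 28/41.

28/41


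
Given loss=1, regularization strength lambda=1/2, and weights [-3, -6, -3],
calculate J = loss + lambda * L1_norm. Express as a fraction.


L1 norm = sum(|w|) = 12. J = 1 + 1/2 * 12 = 7.

7


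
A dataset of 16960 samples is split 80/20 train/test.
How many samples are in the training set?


Test set = 16960 * 20% = 3392. Training set = 16960 - 3392 = 13568.

13568


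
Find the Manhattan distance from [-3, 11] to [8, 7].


d = sum of absolute differences: |-3-8|=11 + |11-7|=4 = 15.

15


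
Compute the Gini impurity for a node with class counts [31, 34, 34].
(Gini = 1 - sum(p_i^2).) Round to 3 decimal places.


Total = 99. Proportions: 31/99, 34/99, 34/99. sum(p_i^2) = 0.3339. Gini = 1 - 0.3339 = 0.6661, which rounds to 0.666.

0.666


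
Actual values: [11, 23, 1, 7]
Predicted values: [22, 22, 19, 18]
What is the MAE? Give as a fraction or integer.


MAE = (1/4) * (|11-22|=11 + |23-22|=1 + |1-19|=18 + |7-18|=11). Sum = 41. MAE = 41/4.

41/4


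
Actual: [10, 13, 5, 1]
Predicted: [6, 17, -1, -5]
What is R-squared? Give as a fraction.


Mean(y) = 29/4. SS_res = 104. SS_tot = 339/4. R^2 = 1 - 104/(339/4) = -77/339.

-77/339


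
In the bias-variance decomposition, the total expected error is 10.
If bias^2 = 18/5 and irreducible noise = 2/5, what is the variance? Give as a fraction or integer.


Total error = bias^2 + variance + irreducible noise. So variance = 10 - 18/5 - 2/5 = 6.

6


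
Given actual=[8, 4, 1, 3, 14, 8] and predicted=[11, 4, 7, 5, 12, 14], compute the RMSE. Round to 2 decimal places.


MSE = 14.8333. RMSE = sqrt(14.8333) = 3.85.

3.85


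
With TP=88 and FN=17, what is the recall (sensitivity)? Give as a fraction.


Recall = TP / (TP + FN) = 88 / 105 = 88/105.

88/105


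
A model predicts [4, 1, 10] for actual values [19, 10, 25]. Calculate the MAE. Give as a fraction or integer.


MAE = (1/3) * (|19-4|=15 + |10-1|=9 + |25-10|=15). Sum = 39. MAE = 13.

13


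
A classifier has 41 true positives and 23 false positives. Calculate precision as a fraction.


Precision = TP / (TP + FP) = 41 / 64 = 41/64.

41/64


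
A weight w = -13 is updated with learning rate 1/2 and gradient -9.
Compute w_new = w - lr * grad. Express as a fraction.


w_new = -13 - 1/2 * -9 = -13 - -9/2 = -17/2.

-17/2


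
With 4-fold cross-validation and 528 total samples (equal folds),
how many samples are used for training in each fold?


Each validation fold has 528/4 = 132 samples. Training set = 528 - 132 = 396.

396


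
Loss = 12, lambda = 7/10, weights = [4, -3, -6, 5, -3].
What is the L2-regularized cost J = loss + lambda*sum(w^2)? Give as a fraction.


L2 sq norm = sum(w^2) = 95. J = 12 + 7/10 * 95 = 157/2.

157/2


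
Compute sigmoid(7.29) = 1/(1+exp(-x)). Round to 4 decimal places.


sigma(7.29) = 1/(1+e^(-7.29)) = 1/(1+0.000682) = 1/1.000682 = 0.9993.

0.9993


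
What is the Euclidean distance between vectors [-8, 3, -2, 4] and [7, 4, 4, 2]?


d = sqrt(sum of squared differences). (-8-7)^2=225, (3-4)^2=1, (-2-4)^2=36, (4-2)^2=4. Sum = 266.

sqrt(266)


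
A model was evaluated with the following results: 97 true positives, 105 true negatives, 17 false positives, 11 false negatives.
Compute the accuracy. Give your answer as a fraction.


Accuracy = (TP + TN) / (TP + TN + FP + FN) = (97 + 105) / 230 = 101/115.

101/115


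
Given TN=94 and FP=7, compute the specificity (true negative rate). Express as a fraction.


Specificity = TN / (TN + FP) = 94 / 101 = 94/101.

94/101


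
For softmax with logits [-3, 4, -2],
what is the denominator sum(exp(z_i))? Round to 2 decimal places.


Denom = e^-3=0.0498 + e^4=54.5982 + e^-2=0.1353. Sum = 54.7833, which rounds to 54.78.

54.78


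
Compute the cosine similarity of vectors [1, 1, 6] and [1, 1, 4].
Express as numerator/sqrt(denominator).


dot = 26. |a|^2 = 38, |b|^2 = 18. cos = 26/sqrt(684).

26/sqrt(684)


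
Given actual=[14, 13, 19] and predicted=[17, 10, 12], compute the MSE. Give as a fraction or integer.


MSE = (1/3) * ((14-17)^2=9 + (13-10)^2=9 + (19-12)^2=49). Sum = 67. MSE = 67/3.

67/3


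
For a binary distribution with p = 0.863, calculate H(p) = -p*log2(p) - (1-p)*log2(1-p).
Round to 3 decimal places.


H = -0.863*log2(0.863) - 0.137*log2(0.137) = 0.576.

0.576


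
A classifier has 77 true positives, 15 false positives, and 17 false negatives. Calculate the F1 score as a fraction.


Precision = 77/92 = 77/92. Recall = 77/94 = 77/94. F1 = 2*P*R/(P+R) = 77/93.

77/93


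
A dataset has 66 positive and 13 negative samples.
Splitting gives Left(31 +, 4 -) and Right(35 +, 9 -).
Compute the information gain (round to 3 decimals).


H(parent) = 0.6451. H(left) = 0.5127, H(right) = 0.7309. Weighted = (35/79)*0.5127 + (44/79)*0.7309 = 0.6342. IG = 0.6451 - 0.6342 = 0.0109, which rounds to 0.011.

0.011


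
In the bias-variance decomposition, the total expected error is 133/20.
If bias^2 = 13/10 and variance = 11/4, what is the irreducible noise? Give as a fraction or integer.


Total error = bias^2 + variance + irreducible noise. So irreducible noise = 133/20 - 13/10 - 11/4 = 13/5.

13/5


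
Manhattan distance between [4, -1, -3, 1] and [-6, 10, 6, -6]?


d = sum of absolute differences: |4--6|=10 + |-1-10|=11 + |-3-6|=9 + |1--6|=7 = 37.

37


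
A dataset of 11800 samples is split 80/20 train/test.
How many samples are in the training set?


Test set = 11800 * 20% = 2360. Training set = 11800 - 2360 = 9440.

9440


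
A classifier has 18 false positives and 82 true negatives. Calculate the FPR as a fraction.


FPR = FP / (FP + TN) = 18 / 100 = 9/50.

9/50


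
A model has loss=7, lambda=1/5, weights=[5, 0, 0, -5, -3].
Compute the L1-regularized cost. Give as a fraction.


L1 norm = sum(|w|) = 13. J = 7 + 1/5 * 13 = 48/5.

48/5


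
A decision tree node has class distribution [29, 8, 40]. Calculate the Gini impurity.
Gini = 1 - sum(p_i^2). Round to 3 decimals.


Total = 77. Proportions: 29/77, 8/77, 40/77. sum(p_i^2) = 0.4225. Gini = 1 - 0.4225 = 0.5775, which rounds to 0.578.

0.578


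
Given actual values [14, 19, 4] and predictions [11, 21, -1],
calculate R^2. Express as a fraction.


Mean(y) = 37/3. SS_res = 38. SS_tot = 350/3. R^2 = 1 - 38/(350/3) = 118/175.

118/175


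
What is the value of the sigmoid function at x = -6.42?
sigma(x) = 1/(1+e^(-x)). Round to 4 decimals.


sigma(-6.42) = 1/(1+e^(6.42)) = 1/(1+614.003114) = 1/615.003114 = 0.0016.

0.0016


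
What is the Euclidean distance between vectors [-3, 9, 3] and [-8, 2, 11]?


d = sqrt(sum of squared differences). (-3--8)^2=25, (9-2)^2=49, (3-11)^2=64. Sum = 138.

sqrt(138)


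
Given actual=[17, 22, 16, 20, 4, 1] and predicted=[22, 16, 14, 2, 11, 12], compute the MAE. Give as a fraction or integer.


MAE = (1/6) * (|17-22|=5 + |22-16|=6 + |16-14|=2 + |20-2|=18 + |4-11|=7 + |1-12|=11). Sum = 49. MAE = 49/6.

49/6


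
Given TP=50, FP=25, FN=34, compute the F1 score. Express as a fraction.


Precision = 50/75 = 2/3. Recall = 50/84 = 25/42. F1 = 2*P*R/(P+R) = 100/159.

100/159


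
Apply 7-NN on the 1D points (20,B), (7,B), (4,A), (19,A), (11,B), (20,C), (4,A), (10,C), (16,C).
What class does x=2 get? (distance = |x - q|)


Distances: |20-2|=18, |7-2|=5, |4-2|=2, |19-2|=17, |11-2|=9, |20-2|=18, |4-2|=2, |10-2|=8, |16-2|=14. 7 nearest: (4,A), (4,A), (7,B), (10,C), (11,B), (16,C), (19,A). Counts: {'A': 3, 'B': 2, 'C': 2}. Majority class: A.

A


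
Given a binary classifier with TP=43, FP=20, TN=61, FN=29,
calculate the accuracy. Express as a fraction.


Accuracy = (TP + TN) / (TP + TN + FP + FN) = (43 + 61) / 153 = 104/153.

104/153


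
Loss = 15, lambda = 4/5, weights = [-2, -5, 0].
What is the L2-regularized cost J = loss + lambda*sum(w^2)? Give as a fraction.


L2 sq norm = sum(w^2) = 29. J = 15 + 4/5 * 29 = 191/5.

191/5


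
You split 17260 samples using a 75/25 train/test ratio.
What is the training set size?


Test set = 17260 * 25% = 4315. Training set = 17260 - 4315 = 12945.

12945


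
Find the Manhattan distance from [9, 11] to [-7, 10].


d = sum of absolute differences: |9--7|=16 + |11-10|=1 = 17.

17


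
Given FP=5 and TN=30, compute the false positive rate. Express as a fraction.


FPR = FP / (FP + TN) = 5 / 35 = 1/7.

1/7


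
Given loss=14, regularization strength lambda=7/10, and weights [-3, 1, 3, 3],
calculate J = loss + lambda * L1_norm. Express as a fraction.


L1 norm = sum(|w|) = 10. J = 14 + 7/10 * 10 = 21.

21


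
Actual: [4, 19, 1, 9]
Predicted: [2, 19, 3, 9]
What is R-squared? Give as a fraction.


Mean(y) = 33/4. SS_res = 8. SS_tot = 747/4. R^2 = 1 - 8/(747/4) = 715/747.

715/747


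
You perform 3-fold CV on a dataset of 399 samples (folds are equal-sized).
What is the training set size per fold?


Each validation fold has 399/3 = 133 samples. Training set = 399 - 133 = 266.

266


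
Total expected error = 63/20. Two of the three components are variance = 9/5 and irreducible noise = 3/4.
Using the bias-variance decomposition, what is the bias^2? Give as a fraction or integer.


Total error = bias^2 + variance + irreducible noise. So bias^2 = 63/20 - 9/5 - 3/4 = 3/5.

3/5


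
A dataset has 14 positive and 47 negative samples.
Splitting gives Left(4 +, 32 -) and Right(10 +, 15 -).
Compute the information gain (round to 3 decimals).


H(parent) = 0.7772. H(left) = 0.5033, H(right) = 0.9710. Weighted = (36/61)*0.5033 + (25/61)*0.9710 = 0.6950. IG = 0.7772 - 0.6950 = 0.0822, which rounds to 0.082.

0.082


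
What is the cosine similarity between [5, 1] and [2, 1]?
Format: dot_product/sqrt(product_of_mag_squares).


dot = 11. |a|^2 = 26, |b|^2 = 5. cos = 11/sqrt(130).

11/sqrt(130)


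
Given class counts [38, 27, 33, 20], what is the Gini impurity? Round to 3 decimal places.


Total = 118. Proportions: 38/118, 27/118, 33/118, 20/118. sum(p_i^2) = 0.2630. Gini = 1 - 0.2630 = 0.7370, which rounds to 0.737.

0.737


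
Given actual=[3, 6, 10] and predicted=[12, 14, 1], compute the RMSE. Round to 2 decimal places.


MSE = 75.3333. RMSE = sqrt(75.3333) = 8.68.

8.68


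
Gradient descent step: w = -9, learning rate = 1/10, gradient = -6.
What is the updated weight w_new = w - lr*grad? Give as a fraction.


w_new = -9 - 1/10 * -6 = -9 - -3/5 = -42/5.

-42/5


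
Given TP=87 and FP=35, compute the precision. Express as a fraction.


Precision = TP / (TP + FP) = 87 / 122 = 87/122.

87/122


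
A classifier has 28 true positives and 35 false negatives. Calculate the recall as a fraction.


Recall = TP / (TP + FN) = 28 / 63 = 4/9.

4/9


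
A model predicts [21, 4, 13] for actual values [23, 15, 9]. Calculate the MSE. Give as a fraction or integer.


MSE = (1/3) * ((23-21)^2=4 + (15-4)^2=121 + (9-13)^2=16). Sum = 141. MSE = 47.

47


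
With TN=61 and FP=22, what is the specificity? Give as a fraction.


Specificity = TN / (TN + FP) = 61 / 83 = 61/83.

61/83


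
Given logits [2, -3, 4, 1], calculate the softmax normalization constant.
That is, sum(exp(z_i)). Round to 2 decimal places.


Denom = e^2=7.3891 + e^-3=0.0498 + e^4=54.5982 + e^1=2.7183. Sum = 64.7554, which rounds to 64.76.

64.76


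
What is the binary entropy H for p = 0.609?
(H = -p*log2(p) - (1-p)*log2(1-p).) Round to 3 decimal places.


H = -0.609*log2(0.609) - 0.391*log2(0.391) = 0.965.

0.965


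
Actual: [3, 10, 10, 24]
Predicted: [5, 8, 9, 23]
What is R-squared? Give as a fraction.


Mean(y) = 47/4. SS_res = 10. SS_tot = 931/4. R^2 = 1 - 10/(931/4) = 891/931.

891/931


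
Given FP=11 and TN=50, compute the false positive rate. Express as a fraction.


FPR = FP / (FP + TN) = 11 / 61 = 11/61.

11/61


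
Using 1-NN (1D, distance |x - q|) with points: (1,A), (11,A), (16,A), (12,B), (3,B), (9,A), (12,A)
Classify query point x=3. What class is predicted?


Distances: |1-3|=2, |11-3|=8, |16-3|=13, |12-3|=9, |3-3|=0, |9-3|=6, |12-3|=9. 1 nearest: (3,B). Counts: {'B': 1}. Majority class: B.

B


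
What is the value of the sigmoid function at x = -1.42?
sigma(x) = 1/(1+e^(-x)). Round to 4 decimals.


sigma(-1.42) = 1/(1+e^(1.42)) = 1/(1+4.137120) = 1/5.137120 = 0.1947.

0.1947


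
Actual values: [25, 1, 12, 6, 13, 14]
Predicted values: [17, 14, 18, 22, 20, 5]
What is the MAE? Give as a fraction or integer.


MAE = (1/6) * (|25-17|=8 + |1-14|=13 + |12-18|=6 + |6-22|=16 + |13-20|=7 + |14-5|=9). Sum = 59. MAE = 59/6.

59/6


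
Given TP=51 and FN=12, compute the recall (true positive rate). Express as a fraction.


Recall = TP / (TP + FN) = 51 / 63 = 17/21.

17/21


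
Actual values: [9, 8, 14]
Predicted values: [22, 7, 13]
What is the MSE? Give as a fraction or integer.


MSE = (1/3) * ((9-22)^2=169 + (8-7)^2=1 + (14-13)^2=1). Sum = 171. MSE = 57.

57


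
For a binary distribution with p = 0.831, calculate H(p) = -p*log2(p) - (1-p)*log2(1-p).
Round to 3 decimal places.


H = -0.831*log2(0.831) - 0.169*log2(0.169) = 0.655.

0.655


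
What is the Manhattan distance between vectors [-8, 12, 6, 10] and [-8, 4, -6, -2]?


d = sum of absolute differences: |-8--8|=0 + |12-4|=8 + |6--6|=12 + |10--2|=12 = 32.

32


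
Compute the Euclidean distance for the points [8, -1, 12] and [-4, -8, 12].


d = sqrt(sum of squared differences). (8--4)^2=144, (-1--8)^2=49, (12-12)^2=0. Sum = 193.

sqrt(193)


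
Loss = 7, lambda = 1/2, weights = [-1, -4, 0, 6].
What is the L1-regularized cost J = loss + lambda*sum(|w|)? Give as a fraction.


L1 norm = sum(|w|) = 11. J = 7 + 1/2 * 11 = 25/2.

25/2


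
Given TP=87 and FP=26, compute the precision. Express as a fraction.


Precision = TP / (TP + FP) = 87 / 113 = 87/113.

87/113


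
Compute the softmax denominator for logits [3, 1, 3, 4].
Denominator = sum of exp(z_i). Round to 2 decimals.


Denom = e^3=20.0855 + e^1=2.7183 + e^3=20.0855 + e^4=54.5982. Sum = 97.4875, which rounds to 97.49.

97.49


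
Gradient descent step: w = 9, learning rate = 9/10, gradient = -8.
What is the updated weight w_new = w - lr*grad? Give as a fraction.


w_new = 9 - 9/10 * -8 = 9 - -36/5 = 81/5.

81/5


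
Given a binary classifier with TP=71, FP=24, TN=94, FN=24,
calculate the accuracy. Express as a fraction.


Accuracy = (TP + TN) / (TP + TN + FP + FN) = (71 + 94) / 213 = 55/71.

55/71


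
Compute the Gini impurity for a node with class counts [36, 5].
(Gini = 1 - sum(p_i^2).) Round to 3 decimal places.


Total = 41. Proportions: 36/41, 5/41. sum(p_i^2) = 0.7858. Gini = 1 - 0.7858 = 0.2142, which rounds to 0.214.

0.214


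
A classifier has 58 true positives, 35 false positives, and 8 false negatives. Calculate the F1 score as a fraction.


Precision = 58/93 = 58/93. Recall = 58/66 = 29/33. F1 = 2*P*R/(P+R) = 116/159.

116/159


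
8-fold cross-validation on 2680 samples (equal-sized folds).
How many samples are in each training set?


Each validation fold has 2680/8 = 335 samples. Training set = 2680 - 335 = 2345.

2345


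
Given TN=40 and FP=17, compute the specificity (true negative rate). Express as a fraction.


Specificity = TN / (TN + FP) = 40 / 57 = 40/57.

40/57


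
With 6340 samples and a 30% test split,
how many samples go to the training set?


Test set = 6340 * 30% = 1902. Training set = 6340 - 1902 = 4438.

4438


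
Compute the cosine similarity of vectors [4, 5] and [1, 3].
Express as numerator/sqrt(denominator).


dot = 19. |a|^2 = 41, |b|^2 = 10. cos = 19/sqrt(410).

19/sqrt(410)


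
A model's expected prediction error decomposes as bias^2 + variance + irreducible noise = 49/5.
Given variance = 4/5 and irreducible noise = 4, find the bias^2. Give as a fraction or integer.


Total error = bias^2 + variance + irreducible noise. So bias^2 = 49/5 - 4/5 - 4 = 5.

5


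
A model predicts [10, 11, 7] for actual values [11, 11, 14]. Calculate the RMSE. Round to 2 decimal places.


MSE = 16.6667. RMSE = sqrt(16.6667) = 4.08.

4.08


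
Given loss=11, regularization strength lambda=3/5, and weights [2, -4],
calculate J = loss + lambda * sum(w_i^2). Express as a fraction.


L2 sq norm = sum(w^2) = 20. J = 11 + 3/5 * 20 = 23.

23


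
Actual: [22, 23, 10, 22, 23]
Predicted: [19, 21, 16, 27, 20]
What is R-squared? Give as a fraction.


Mean(y) = 20. SS_res = 83. SS_tot = 126. R^2 = 1 - 83/(126) = 43/126.

43/126


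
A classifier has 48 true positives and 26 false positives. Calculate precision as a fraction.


Precision = TP / (TP + FP) = 48 / 74 = 24/37.

24/37


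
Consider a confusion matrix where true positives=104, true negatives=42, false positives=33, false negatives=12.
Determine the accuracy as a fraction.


Accuracy = (TP + TN) / (TP + TN + FP + FN) = (104 + 42) / 191 = 146/191.

146/191


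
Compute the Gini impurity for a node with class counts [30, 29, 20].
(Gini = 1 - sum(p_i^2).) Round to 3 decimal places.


Total = 79. Proportions: 30/79, 29/79, 20/79. sum(p_i^2) = 0.3431. Gini = 1 - 0.3431 = 0.6569, which rounds to 0.657.

0.657


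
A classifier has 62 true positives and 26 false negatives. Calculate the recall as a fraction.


Recall = TP / (TP + FN) = 62 / 88 = 31/44.

31/44


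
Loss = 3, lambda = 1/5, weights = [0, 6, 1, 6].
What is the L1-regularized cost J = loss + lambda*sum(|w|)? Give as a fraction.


L1 norm = sum(|w|) = 13. J = 3 + 1/5 * 13 = 28/5.

28/5


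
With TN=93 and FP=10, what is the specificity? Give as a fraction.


Specificity = TN / (TN + FP) = 93 / 103 = 93/103.

93/103


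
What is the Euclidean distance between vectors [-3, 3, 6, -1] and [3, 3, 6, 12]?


d = sqrt(sum of squared differences). (-3-3)^2=36, (3-3)^2=0, (6-6)^2=0, (-1-12)^2=169. Sum = 205.

sqrt(205)


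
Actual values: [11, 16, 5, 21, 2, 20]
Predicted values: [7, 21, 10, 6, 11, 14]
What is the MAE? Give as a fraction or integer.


MAE = (1/6) * (|11-7|=4 + |16-21|=5 + |5-10|=5 + |21-6|=15 + |2-11|=9 + |20-14|=6). Sum = 44. MAE = 22/3.

22/3


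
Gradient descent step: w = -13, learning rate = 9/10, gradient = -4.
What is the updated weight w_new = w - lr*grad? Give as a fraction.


w_new = -13 - 9/10 * -4 = -13 - -18/5 = -47/5.

-47/5


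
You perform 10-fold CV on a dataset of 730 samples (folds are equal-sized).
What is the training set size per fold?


Each validation fold has 730/10 = 73 samples. Training set = 730 - 73 = 657.

657


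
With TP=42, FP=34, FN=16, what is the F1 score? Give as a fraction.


Precision = 42/76 = 21/38. Recall = 42/58 = 21/29. F1 = 2*P*R/(P+R) = 42/67.

42/67


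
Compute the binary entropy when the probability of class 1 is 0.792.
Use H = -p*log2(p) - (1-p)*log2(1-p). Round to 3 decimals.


H = -0.792*log2(0.792) - 0.208*log2(0.208) = 0.738.

0.738


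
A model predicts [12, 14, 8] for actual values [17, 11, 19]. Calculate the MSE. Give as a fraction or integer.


MSE = (1/3) * ((17-12)^2=25 + (11-14)^2=9 + (19-8)^2=121). Sum = 155. MSE = 155/3.

155/3


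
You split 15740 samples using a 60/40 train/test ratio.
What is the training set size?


Test set = 15740 * 40% = 6296. Training set = 15740 - 6296 = 9444.

9444


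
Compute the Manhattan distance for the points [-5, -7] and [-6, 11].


d = sum of absolute differences: |-5--6|=1 + |-7-11|=18 = 19.

19


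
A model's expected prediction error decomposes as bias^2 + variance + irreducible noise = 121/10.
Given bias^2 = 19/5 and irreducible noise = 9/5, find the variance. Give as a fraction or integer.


Total error = bias^2 + variance + irreducible noise. So variance = 121/10 - 19/5 - 9/5 = 13/2.

13/2


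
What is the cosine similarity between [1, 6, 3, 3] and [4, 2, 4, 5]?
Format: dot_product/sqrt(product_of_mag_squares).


dot = 43. |a|^2 = 55, |b|^2 = 61. cos = 43/sqrt(3355).

43/sqrt(3355)


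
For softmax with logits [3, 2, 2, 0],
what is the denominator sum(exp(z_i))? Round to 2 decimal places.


Denom = e^3=20.0855 + e^2=7.3891 + e^2=7.3891 + e^0=1.0000. Sum = 35.8637, which rounds to 35.86.

35.86


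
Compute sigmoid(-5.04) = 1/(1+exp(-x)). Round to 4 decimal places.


sigma(-5.04) = 1/(1+e^(5.04)) = 1/(1+154.470015) = 1/155.470015 = 0.0064.

0.0064


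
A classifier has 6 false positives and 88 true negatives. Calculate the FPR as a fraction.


FPR = FP / (FP + TN) = 6 / 94 = 3/47.

3/47


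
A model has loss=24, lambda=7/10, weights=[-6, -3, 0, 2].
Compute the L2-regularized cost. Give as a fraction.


L2 sq norm = sum(w^2) = 49. J = 24 + 7/10 * 49 = 583/10.

583/10


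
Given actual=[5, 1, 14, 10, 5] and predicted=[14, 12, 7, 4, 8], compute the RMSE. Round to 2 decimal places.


MSE = 59.2000. RMSE = sqrt(59.2000) = 7.69.

7.69


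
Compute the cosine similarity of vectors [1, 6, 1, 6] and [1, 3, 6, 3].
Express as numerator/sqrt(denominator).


dot = 43. |a|^2 = 74, |b|^2 = 55. cos = 43/sqrt(4070).

43/sqrt(4070)


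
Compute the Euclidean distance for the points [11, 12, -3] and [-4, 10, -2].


d = sqrt(sum of squared differences). (11--4)^2=225, (12-10)^2=4, (-3--2)^2=1. Sum = 230.

sqrt(230)


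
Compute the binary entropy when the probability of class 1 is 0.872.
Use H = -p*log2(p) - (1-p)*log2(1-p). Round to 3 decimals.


H = -0.872*log2(0.872) - 0.128*log2(0.128) = 0.552.

0.552


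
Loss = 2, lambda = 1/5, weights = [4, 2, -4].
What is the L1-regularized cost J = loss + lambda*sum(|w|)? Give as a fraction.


L1 norm = sum(|w|) = 10. J = 2 + 1/5 * 10 = 4.

4


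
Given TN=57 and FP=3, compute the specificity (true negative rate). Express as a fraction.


Specificity = TN / (TN + FP) = 57 / 60 = 19/20.

19/20


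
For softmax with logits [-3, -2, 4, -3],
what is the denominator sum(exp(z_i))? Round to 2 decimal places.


Denom = e^-3=0.0498 + e^-2=0.1353 + e^4=54.5982 + e^-3=0.0498. Sum = 54.8331, which rounds to 54.83.

54.83


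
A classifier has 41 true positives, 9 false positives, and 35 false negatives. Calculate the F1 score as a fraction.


Precision = 41/50 = 41/50. Recall = 41/76 = 41/76. F1 = 2*P*R/(P+R) = 41/63.

41/63


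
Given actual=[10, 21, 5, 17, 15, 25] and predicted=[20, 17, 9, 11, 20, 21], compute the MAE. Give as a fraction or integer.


MAE = (1/6) * (|10-20|=10 + |21-17|=4 + |5-9|=4 + |17-11|=6 + |15-20|=5 + |25-21|=4). Sum = 33. MAE = 11/2.

11/2


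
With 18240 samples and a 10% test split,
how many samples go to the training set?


Test set = 18240 * 10% = 1824. Training set = 18240 - 1824 = 16416.

16416


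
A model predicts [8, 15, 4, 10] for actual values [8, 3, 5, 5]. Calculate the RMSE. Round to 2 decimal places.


MSE = 42.5000. RMSE = sqrt(42.5000) = 6.52.

6.52


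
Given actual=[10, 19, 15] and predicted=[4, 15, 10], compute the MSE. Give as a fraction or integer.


MSE = (1/3) * ((10-4)^2=36 + (19-15)^2=16 + (15-10)^2=25). Sum = 77. MSE = 77/3.

77/3


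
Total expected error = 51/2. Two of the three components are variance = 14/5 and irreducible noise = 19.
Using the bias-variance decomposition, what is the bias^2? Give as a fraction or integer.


Total error = bias^2 + variance + irreducible noise. So bias^2 = 51/2 - 14/5 - 19 = 37/10.

37/10


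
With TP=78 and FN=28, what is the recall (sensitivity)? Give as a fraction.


Recall = TP / (TP + FN) = 78 / 106 = 39/53.

39/53


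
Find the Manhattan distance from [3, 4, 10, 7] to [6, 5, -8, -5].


d = sum of absolute differences: |3-6|=3 + |4-5|=1 + |10--8|=18 + |7--5|=12 = 34.

34


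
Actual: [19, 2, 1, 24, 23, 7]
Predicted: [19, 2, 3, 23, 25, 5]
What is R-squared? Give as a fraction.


Mean(y) = 38/3. SS_res = 13. SS_tot = 1672/3. R^2 = 1 - 13/(1672/3) = 1633/1672.

1633/1672


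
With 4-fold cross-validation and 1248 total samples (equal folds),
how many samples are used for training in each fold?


Each validation fold has 1248/4 = 312 samples. Training set = 1248 - 312 = 936.

936


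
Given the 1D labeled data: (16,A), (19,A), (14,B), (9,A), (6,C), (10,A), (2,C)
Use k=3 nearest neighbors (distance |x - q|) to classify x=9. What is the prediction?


Distances: |16-9|=7, |19-9|=10, |14-9|=5, |9-9|=0, |6-9|=3, |10-9|=1, |2-9|=7. 3 nearest: (9,A), (10,A), (6,C). Counts: {'A': 2, 'C': 1}. Majority class: A.

A


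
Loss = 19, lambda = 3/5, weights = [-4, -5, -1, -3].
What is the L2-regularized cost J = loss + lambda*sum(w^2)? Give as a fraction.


L2 sq norm = sum(w^2) = 51. J = 19 + 3/5 * 51 = 248/5.

248/5


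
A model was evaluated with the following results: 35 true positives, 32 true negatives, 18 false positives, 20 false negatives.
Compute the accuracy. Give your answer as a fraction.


Accuracy = (TP + TN) / (TP + TN + FP + FN) = (35 + 32) / 105 = 67/105.

67/105


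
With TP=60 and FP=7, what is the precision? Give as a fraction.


Precision = TP / (TP + FP) = 60 / 67 = 60/67.

60/67


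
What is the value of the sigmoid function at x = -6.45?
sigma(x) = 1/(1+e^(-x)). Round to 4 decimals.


sigma(-6.45) = 1/(1+e^(6.45)) = 1/(1+632.702293) = 1/633.702293 = 0.0016.

0.0016


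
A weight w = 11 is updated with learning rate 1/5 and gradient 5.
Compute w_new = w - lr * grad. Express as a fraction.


w_new = 11 - 1/5 * 5 = 11 - 1 = 10.

10


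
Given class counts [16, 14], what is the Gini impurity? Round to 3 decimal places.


Total = 30. Proportions: 16/30, 14/30. sum(p_i^2) = 0.5022. Gini = 1 - 0.5022 = 0.4978, which rounds to 0.498.

0.498


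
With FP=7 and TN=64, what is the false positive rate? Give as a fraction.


FPR = FP / (FP + TN) = 7 / 71 = 7/71.

7/71


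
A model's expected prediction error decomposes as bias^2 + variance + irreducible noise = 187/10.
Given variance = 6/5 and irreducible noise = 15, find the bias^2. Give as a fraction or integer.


Total error = bias^2 + variance + irreducible noise. So bias^2 = 187/10 - 6/5 - 15 = 5/2.

5/2


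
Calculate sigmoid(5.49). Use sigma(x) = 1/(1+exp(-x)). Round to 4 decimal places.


sigma(5.49) = 1/(1+e^(-5.49)) = 1/(1+0.004128) = 1/1.004128 = 0.9959.

0.9959


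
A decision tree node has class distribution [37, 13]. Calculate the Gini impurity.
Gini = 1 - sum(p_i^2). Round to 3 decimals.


Total = 50. Proportions: 37/50, 13/50. sum(p_i^2) = 0.6152. Gini = 1 - 0.6152 = 0.3848, which rounds to 0.385.

0.385


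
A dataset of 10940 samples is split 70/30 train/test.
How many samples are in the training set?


Test set = 10940 * 30% = 3282. Training set = 10940 - 3282 = 7658.

7658


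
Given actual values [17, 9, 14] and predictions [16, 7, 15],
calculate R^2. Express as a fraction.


Mean(y) = 40/3. SS_res = 6. SS_tot = 98/3. R^2 = 1 - 6/(98/3) = 40/49.

40/49


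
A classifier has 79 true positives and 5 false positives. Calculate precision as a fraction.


Precision = TP / (TP + FP) = 79 / 84 = 79/84.

79/84


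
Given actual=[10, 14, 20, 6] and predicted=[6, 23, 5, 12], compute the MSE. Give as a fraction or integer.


MSE = (1/4) * ((10-6)^2=16 + (14-23)^2=81 + (20-5)^2=225 + (6-12)^2=36). Sum = 358. MSE = 179/2.

179/2


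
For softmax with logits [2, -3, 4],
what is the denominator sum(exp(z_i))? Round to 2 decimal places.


Denom = e^2=7.3891 + e^-3=0.0498 + e^4=54.5982. Sum = 62.0371, which rounds to 62.04.

62.04


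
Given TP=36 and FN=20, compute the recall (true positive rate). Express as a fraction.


Recall = TP / (TP + FN) = 36 / 56 = 9/14.

9/14


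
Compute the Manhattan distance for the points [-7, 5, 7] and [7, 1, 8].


d = sum of absolute differences: |-7-7|=14 + |5-1|=4 + |7-8|=1 = 19.

19


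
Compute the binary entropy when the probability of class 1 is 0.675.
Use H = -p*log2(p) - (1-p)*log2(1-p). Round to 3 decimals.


H = -0.675*log2(0.675) - 0.325*log2(0.325) = 0.910.

0.910


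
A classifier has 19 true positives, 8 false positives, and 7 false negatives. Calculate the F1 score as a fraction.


Precision = 19/27 = 19/27. Recall = 19/26 = 19/26. F1 = 2*P*R/(P+R) = 38/53.

38/53


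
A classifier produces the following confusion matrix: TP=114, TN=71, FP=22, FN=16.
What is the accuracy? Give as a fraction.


Accuracy = (TP + TN) / (TP + TN + FP + FN) = (114 + 71) / 223 = 185/223.

185/223


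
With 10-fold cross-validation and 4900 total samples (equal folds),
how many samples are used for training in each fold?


Each validation fold has 4900/10 = 490 samples. Training set = 4900 - 490 = 4410.

4410


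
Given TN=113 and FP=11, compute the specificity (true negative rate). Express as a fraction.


Specificity = TN / (TN + FP) = 113 / 124 = 113/124.

113/124


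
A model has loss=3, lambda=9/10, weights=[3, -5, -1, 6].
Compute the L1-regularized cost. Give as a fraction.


L1 norm = sum(|w|) = 15. J = 3 + 9/10 * 15 = 33/2.

33/2


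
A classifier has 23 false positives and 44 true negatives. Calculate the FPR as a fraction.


FPR = FP / (FP + TN) = 23 / 67 = 23/67.

23/67


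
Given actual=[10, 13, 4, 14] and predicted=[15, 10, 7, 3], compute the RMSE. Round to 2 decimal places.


MSE = 41.0000. RMSE = sqrt(41.0000) = 6.40.

6.40


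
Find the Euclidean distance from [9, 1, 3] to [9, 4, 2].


d = sqrt(sum of squared differences). (9-9)^2=0, (1-4)^2=9, (3-2)^2=1. Sum = 10.

sqrt(10)


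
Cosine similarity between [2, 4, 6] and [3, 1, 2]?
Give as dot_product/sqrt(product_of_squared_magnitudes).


dot = 22. |a|^2 = 56, |b|^2 = 14. cos = 22/sqrt(784).

22/sqrt(784)


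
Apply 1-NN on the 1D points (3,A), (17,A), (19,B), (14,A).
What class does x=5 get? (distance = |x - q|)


Distances: |3-5|=2, |17-5|=12, |19-5|=14, |14-5|=9. 1 nearest: (3,A). Counts: {'A': 1}. Majority class: A.

A


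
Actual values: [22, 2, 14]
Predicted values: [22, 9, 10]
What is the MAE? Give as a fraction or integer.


MAE = (1/3) * (|22-22|=0 + |2-9|=7 + |14-10|=4). Sum = 11. MAE = 11/3.

11/3


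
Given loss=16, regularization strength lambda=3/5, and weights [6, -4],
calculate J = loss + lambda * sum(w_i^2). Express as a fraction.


L2 sq norm = sum(w^2) = 52. J = 16 + 3/5 * 52 = 236/5.

236/5


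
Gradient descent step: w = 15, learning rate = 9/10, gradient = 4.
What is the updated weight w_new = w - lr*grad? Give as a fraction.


w_new = 15 - 9/10 * 4 = 15 - 18/5 = 57/5.

57/5


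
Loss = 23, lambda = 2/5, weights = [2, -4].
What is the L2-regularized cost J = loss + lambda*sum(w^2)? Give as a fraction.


L2 sq norm = sum(w^2) = 20. J = 23 + 2/5 * 20 = 31.

31


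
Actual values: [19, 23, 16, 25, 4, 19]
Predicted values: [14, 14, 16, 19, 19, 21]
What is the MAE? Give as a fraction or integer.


MAE = (1/6) * (|19-14|=5 + |23-14|=9 + |16-16|=0 + |25-19|=6 + |4-19|=15 + |19-21|=2). Sum = 37. MAE = 37/6.

37/6


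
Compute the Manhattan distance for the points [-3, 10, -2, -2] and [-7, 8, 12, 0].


d = sum of absolute differences: |-3--7|=4 + |10-8|=2 + |-2-12|=14 + |-2-0|=2 = 22.

22


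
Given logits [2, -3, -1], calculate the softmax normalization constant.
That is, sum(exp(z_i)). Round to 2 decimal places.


Denom = e^2=7.3891 + e^-3=0.0498 + e^-1=0.3679. Sum = 7.8068, which rounds to 7.81.

7.81


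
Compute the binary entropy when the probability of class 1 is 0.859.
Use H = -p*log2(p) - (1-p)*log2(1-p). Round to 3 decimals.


H = -0.859*log2(0.859) - 0.141*log2(0.141) = 0.587.

0.587


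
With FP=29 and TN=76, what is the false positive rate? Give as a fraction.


FPR = FP / (FP + TN) = 29 / 105 = 29/105.

29/105


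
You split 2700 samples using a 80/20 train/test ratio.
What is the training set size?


Test set = 2700 * 20% = 540. Training set = 2700 - 540 = 2160.

2160


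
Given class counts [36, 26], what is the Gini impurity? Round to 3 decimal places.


Total = 62. Proportions: 36/62, 26/62. sum(p_i^2) = 0.5130. Gini = 1 - 0.5130 = 0.4870, which rounds to 0.487.

0.487


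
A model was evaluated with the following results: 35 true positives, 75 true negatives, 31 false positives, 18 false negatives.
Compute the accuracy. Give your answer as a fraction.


Accuracy = (TP + TN) / (TP + TN + FP + FN) = (35 + 75) / 159 = 110/159.

110/159


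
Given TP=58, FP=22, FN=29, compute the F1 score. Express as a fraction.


Precision = 58/80 = 29/40. Recall = 58/87 = 2/3. F1 = 2*P*R/(P+R) = 116/167.

116/167


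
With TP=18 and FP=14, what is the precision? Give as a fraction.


Precision = TP / (TP + FP) = 18 / 32 = 9/16.

9/16


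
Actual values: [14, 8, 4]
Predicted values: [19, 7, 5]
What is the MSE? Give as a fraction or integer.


MSE = (1/3) * ((14-19)^2=25 + (8-7)^2=1 + (4-5)^2=1). Sum = 27. MSE = 9.

9


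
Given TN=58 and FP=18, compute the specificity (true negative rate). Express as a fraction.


Specificity = TN / (TN + FP) = 58 / 76 = 29/38.

29/38


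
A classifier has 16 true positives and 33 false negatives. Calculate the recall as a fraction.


Recall = TP / (TP + FN) = 16 / 49 = 16/49.

16/49


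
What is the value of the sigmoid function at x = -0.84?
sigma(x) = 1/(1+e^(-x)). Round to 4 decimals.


sigma(-0.84) = 1/(1+e^(0.84)) = 1/(1+2.316367) = 1/3.316367 = 0.3015.

0.3015


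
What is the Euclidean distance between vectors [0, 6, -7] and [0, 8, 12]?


d = sqrt(sum of squared differences). (0-0)^2=0, (6-8)^2=4, (-7-12)^2=361. Sum = 365.

sqrt(365)


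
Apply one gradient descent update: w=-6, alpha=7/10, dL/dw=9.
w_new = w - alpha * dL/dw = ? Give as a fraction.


w_new = -6 - 7/10 * 9 = -6 - 63/10 = -123/10.

-123/10


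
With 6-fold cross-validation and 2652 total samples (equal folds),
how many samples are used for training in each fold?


Each validation fold has 2652/6 = 442 samples. Training set = 2652 - 442 = 2210.

2210


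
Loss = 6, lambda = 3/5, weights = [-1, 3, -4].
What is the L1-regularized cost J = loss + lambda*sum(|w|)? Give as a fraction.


L1 norm = sum(|w|) = 8. J = 6 + 3/5 * 8 = 54/5.

54/5


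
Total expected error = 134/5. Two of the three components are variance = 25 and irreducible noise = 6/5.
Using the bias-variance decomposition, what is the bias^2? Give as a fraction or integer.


Total error = bias^2 + variance + irreducible noise. So bias^2 = 134/5 - 25 - 6/5 = 3/5.

3/5


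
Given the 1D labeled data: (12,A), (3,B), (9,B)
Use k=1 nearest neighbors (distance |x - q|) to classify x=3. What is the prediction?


Distances: |12-3|=9, |3-3|=0, |9-3|=6. 1 nearest: (3,B). Counts: {'B': 1}. Majority class: B.

B


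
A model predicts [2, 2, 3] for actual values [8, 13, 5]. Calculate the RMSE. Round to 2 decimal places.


MSE = 53.6667. RMSE = sqrt(53.6667) = 7.33.

7.33


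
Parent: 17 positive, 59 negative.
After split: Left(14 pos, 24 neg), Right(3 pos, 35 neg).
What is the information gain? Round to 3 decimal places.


H(parent) = 0.7668. H(left) = 0.9495, H(right) = 0.3985. Weighted = (38/76)*0.9495 + (38/76)*0.3985 = 0.6740. IG = 0.7668 - 0.6740 = 0.0928, which rounds to 0.093.

0.093


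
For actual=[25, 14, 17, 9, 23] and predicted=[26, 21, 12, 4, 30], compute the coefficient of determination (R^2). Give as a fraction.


Mean(y) = 88/5. SS_res = 149. SS_tot = 856/5. R^2 = 1 - 149/(856/5) = 111/856.

111/856


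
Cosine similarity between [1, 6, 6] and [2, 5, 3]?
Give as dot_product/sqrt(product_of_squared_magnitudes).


dot = 50. |a|^2 = 73, |b|^2 = 38. cos = 50/sqrt(2774).

50/sqrt(2774)


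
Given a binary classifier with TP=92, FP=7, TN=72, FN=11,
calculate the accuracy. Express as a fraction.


Accuracy = (TP + TN) / (TP + TN + FP + FN) = (92 + 72) / 182 = 82/91.

82/91


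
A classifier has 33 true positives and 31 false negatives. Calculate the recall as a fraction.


Recall = TP / (TP + FN) = 33 / 64 = 33/64.

33/64


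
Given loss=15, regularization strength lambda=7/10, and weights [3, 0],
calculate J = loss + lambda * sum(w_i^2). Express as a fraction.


L2 sq norm = sum(w^2) = 9. J = 15 + 7/10 * 9 = 213/10.

213/10


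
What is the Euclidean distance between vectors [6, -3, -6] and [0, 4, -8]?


d = sqrt(sum of squared differences). (6-0)^2=36, (-3-4)^2=49, (-6--8)^2=4. Sum = 89.

sqrt(89)


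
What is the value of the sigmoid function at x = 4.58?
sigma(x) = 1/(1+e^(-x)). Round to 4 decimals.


sigma(4.58) = 1/(1+e^(-4.58)) = 1/(1+0.010255) = 1/1.010255 = 0.9898.

0.9898


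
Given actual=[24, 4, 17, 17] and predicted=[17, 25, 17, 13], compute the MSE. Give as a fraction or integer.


MSE = (1/4) * ((24-17)^2=49 + (4-25)^2=441 + (17-17)^2=0 + (17-13)^2=16). Sum = 506. MSE = 253/2.

253/2


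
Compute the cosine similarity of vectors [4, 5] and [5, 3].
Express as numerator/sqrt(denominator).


dot = 35. |a|^2 = 41, |b|^2 = 34. cos = 35/sqrt(1394).

35/sqrt(1394)


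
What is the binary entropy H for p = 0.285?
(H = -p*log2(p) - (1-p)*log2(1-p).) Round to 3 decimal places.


H = -0.285*log2(0.285) - 0.715*log2(0.715) = 0.862.

0.862


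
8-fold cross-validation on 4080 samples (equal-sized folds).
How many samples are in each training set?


Each validation fold has 4080/8 = 510 samples. Training set = 4080 - 510 = 3570.

3570


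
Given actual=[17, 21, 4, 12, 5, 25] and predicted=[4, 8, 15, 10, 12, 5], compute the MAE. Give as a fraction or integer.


MAE = (1/6) * (|17-4|=13 + |21-8|=13 + |4-15|=11 + |12-10|=2 + |5-12|=7 + |25-5|=20). Sum = 66. MAE = 11.

11


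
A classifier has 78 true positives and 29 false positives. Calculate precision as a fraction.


Precision = TP / (TP + FP) = 78 / 107 = 78/107.

78/107


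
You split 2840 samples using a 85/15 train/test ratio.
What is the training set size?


Test set = 2840 * 15% = 426. Training set = 2840 - 426 = 2414.

2414


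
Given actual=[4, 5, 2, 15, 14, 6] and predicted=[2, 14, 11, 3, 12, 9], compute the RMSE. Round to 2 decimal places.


MSE = 53.8333. RMSE = sqrt(53.8333) = 7.34.

7.34


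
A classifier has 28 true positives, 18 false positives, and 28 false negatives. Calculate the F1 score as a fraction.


Precision = 28/46 = 14/23. Recall = 28/56 = 1/2. F1 = 2*P*R/(P+R) = 28/51.

28/51


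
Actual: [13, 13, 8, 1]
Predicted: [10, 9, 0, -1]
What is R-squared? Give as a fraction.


Mean(y) = 35/4. SS_res = 93. SS_tot = 387/4. R^2 = 1 - 93/(387/4) = 5/129.

5/129


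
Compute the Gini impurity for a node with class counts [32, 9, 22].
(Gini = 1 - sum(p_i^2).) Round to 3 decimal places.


Total = 63. Proportions: 32/63, 9/63, 22/63. sum(p_i^2) = 0.4004. Gini = 1 - 0.4004 = 0.5996, which rounds to 0.600.

0.600
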